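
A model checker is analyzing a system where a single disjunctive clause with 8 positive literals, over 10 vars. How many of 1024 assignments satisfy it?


Step 1: Total=2^10=1024
Step 2: Unsat when all 8 false: 2^2=4
Step 3: Sat=1024-4=1020

1020


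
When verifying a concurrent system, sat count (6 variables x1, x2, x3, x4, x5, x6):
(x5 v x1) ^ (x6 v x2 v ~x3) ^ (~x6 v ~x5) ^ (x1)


CNF with 4 clauses over 6 vars (64 assignments).
An assignment satisfies CNF iff every clause has >=1 true literal.
Check each row (bits = x1,x2,x3,x4,x5,x6; clause T/F shown):
  row 0 [000000]: clauses=FTTF -> 0
  row 1 [000001]: clauses=FTTF -> 0
  row 2 [000010]: clauses=TTTF -> 0
  row 3 [000011]: clauses=TTFF -> 0
  row 4 [000100]: clauses=FTTF -> 0
  (every remaining row is evaluated the same way; all 64 results are listed next)
Full result column, 8 rows per line (x1,x2,x3 fixed per line; x4,x5,x6 runs 000..111 left to right):
  rows 0-7 [x1,x2,x3=000]: 00000000  (ones: 0)
  rows 8-15 [x1,x2,x3=001]: 00000000  (ones: 0)
  rows 16-23 [x1,x2,x3=010]: 00000000  (ones: 0)
  rows 24-31 [x1,x2,x3=011]: 00000000  (ones: 0)
  rows 32-39 [x1,x2,x3=100]: 11101110  (ones: 6)
  rows 40-47 [x1,x2,x3=101]: 01000100  (ones: 2)
  rows 48-55 [x1,x2,x3=110]: 11101110  (ones: 6)
  rows 56-63 [x1,x2,x3=111]: 11101110  (ones: 6)
Satisfying assignments = 0+0+0+0+6+2+6+6 = 20

20


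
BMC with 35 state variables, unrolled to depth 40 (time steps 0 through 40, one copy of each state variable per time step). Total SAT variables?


BMC unrolls to depth k, creating one copy of each state var for steps 0..k.
Step count = 40 + 1 = 41 (steps 0 through 40)
Vars per step = 35
Total = 35 * 41 = 1435

1435


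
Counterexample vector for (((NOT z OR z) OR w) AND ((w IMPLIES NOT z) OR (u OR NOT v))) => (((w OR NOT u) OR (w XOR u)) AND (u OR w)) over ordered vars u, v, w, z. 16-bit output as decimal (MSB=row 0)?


F1 = (((NOT z OR z) OR w) AND ((w IMPLIES NOT z) OR (u OR NOT v)))
F2 = (((w OR NOT u) OR (w XOR u)) AND (u OR w))
Counterexample to F1=>F2 is where F1=1 and F2=0.
Evaluate each row (bits = u,v,w,z, MSB first):
  row 0 [0000]: F1=1 F2=0 -> F1&~F2 -> 1
  row 1 [0001]: F1=1 F2=0 -> F1&~F2 -> 1
  row 2 [0010]: F1=1 F2=1 -> F1&~F2 -> 0
  row 3 [0011]: F1=1 F2=1 -> F1&~F2 -> 0
  row 4 [0100]: F1=1 F2=0 -> F1&~F2 -> 1
  row 5 [0101]: F1=1 F2=0 -> F1&~F2 -> 1
  row 6 [0110]: F1=1 F2=1 -> F1&~F2 -> 0
  row 7 [0111]: F1=0 F2=1 -> F1&~F2 -> 0
  row 8 [1000]: F1=1 F2=1 -> F1&~F2 -> 0
  row 9 [1001]: F1=1 F2=1 -> F1&~F2 -> 0
  row 10 [1010]: F1=1 F2=1 -> F1&~F2 -> 0
  row 11 [1011]: F1=1 F2=1 -> F1&~F2 -> 0
  row 12 [1100]: F1=1 F2=1 -> F1&~F2 -> 0
  row 13 [1101]: F1=1 F2=1 -> F1&~F2 -> 0
  row 14 [1110]: F1=1 F2=1 -> F1&~F2 -> 0
  row 15 [1111]: F1=1 F2=1 -> F1&~F2 -> 0
Full result column, 4 rows per line (u,v fixed per line; w,z runs 00..11 left to right):
  rows 0-3 [u,v=00]: 1100  = hex C
  rows 4-7 [u,v=01]: 1100  = hex C
  rows 8-11 [u,v=10]: 0000  = hex 0
  rows 12-15 [u,v=11]: 0000  = hex 0
Counterexample vector (row 0 .. row 15) = 1100110000000000
Output column grouped in 4s = 1100 1100 0000 0000 = 0xCC00
Convert to decimal digit by digit (value = value*16 + digit):
  C -> 12
  12*16 + 12 (C) = 204
  204*16 + 0 = 3264
  3264*16 + 0 = 52224
Decimal = 52224

52224


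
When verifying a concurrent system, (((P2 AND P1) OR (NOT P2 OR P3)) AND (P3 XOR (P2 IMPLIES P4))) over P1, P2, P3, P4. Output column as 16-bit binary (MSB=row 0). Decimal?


Formula: (((P2 AND P1) OR (NOT P2 OR P3)) AND (P3 XOR (P2 IMPLIES P4))) over P1, P2, P3, P4 (16 rows)
Evaluate each row (bits = P1,P2,P3,P4, MSB first):
  row 0 [0000]: (((0 AND 0) OR (NOT 0 OR 0)) AND (0 XOR (0 IMPLIES 0))) -> 1
  row 1 [0001]: (((0 AND 0) OR (NOT 0 OR 0)) AND (0 XOR (0 IMPLIES 1))) -> 1
  row 2 [0010]: (((0 AND 0) OR (NOT 0 OR 1)) AND (1 XOR (0 IMPLIES 0))) -> 0
  row 3 [0011]: (((0 AND 0) OR (NOT 0 OR 1)) AND (1 XOR (0 IMPLIES 1))) -> 0
  row 4 [0100]: (((1 AND 0) OR (NOT 1 OR 0)) AND (0 XOR (1 IMPLIES 0))) -> 0
  row 5 [0101]: (((1 AND 0) OR (NOT 1 OR 0)) AND (0 XOR (1 IMPLIES 1))) -> 0
  row 6 [0110]: (((1 AND 0) OR (NOT 1 OR 1)) AND (1 XOR (1 IMPLIES 0))) -> 1
  row 7 [0111]: (((1 AND 0) OR (NOT 1 OR 1)) AND (1 XOR (1 IMPLIES 1))) -> 0
  row 8 [1000]: (((0 AND 1) OR (NOT 0 OR 0)) AND (0 XOR (0 IMPLIES 0))) -> 1
  row 9 [1001]: (((0 AND 1) OR (NOT 0 OR 0)) AND (0 XOR (0 IMPLIES 1))) -> 1
  row 10 [1010]: (((0 AND 1) OR (NOT 0 OR 1)) AND (1 XOR (0 IMPLIES 0))) -> 0
  row 11 [1011]: (((0 AND 1) OR (NOT 0 OR 1)) AND (1 XOR (0 IMPLIES 1))) -> 0
  row 12 [1100]: (((1 AND 1) OR (NOT 1 OR 0)) AND (0 XOR (1 IMPLIES 0))) -> 0
  row 13 [1101]: (((1 AND 1) OR (NOT 1 OR 0)) AND (0 XOR (1 IMPLIES 1))) -> 1
  row 14 [1110]: (((1 AND 1) OR (NOT 1 OR 1)) AND (1 XOR (1 IMPLIES 0))) -> 1
  row 15 [1111]: (((1 AND 1) OR (NOT 1 OR 1)) AND (1 XOR (1 IMPLIES 1))) -> 0
Full result column, 4 rows per line (P1,P2 fixed per line; P3,P4 runs 00..11 left to right):
  rows 0-3 [P1,P2=00]: 1100  = hex C
  rows 4-7 [P1,P2=01]: 0010  = hex 2
  rows 8-11 [P1,P2=10]: 1100  = hex C
  rows 12-15 [P1,P2=11]: 0110  = hex 6
Output column (row 0 .. row 15) = 1100001011000110
Output column grouped in 4s = 1100 0010 1100 0110 = 0xC2C6
Convert to decimal digit by digit (value = value*16 + digit):
  C -> 12
  12*16 + 2 = 194
  194*16 + 12 (C) = 3116
  3116*16 + 6 = 49862
Decimal = 49862

49862


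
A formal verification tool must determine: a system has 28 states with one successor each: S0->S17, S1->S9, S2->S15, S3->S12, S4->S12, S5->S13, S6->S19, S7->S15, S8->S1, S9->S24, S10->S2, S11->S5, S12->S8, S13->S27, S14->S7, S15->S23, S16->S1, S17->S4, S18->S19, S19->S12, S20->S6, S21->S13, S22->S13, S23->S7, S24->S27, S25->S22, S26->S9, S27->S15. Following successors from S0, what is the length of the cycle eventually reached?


Trace from S0 until a state repeats:
  S0 -> S17 -> S4 -> S12 -> S8 -> S1 -> S9 -> S24 -> S27 -> S15 -> S23 -> S7 -> S15
S15 first seen at step 9, revisited at step 12.
Cycle length = 12 - 9 = 3

3


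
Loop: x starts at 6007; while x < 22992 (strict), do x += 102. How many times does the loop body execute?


Step 1: x goes from 6007 toward 22992 by 102; the body runs while x<22992, so iterations = ceil((bound-start)/step)
Step 2: Distance=16985
Step 3: ceil(16985/102)=167

167


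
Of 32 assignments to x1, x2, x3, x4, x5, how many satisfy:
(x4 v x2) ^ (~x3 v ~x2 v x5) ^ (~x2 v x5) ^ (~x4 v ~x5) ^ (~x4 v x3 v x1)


CNF with 5 clauses over 5 vars (32 assignments).
An assignment satisfies CNF iff every clause has >=1 true literal.
Check each row (bits = x1,x2,x3,x4,x5; clause T/F shown):
  row 0 [00000]: clauses=FTTTT -> 0
  row 1 [00001]: clauses=FTTTT -> 0
  row 2 [00010]: clauses=TTTTF -> 0
  row 3 [00011]: clauses=TTTFF -> 0
  row 4 [00100]: clauses=FTTTT -> 0
  row 5 [00101]: clauses=FTTTT -> 0
  row 6 [00110]: clauses=TTTTT -> 1
  row 7 [00111]: clauses=TTTFT -> 0
  row 8 [01000]: clauses=TTFTT -> 0
  row 9 [01001]: clauses=TTTTT -> 1
  row 10 [01010]: clauses=TTFTF -> 0
  row 11 [01011]: clauses=TTTFF -> 0
  row 12 [01100]: clauses=TFFTT -> 0
  row 13 [01101]: clauses=TTTTT -> 1
  row 14 [01110]: clauses=TFFTT -> 0
  row 15 [01111]: clauses=TTTFT -> 0
  row 16 [10000]: clauses=FTTTT -> 0
  row 17 [10001]: clauses=FTTTT -> 0
  row 18 [10010]: clauses=TTTTT -> 1
  row 19 [10011]: clauses=TTTFT -> 0
  row 20 [10100]: clauses=FTTTT -> 0
  row 21 [10101]: clauses=FTTTT -> 0
  row 22 [10110]: clauses=TTTTT -> 1
  row 23 [10111]: clauses=TTTFT -> 0
  row 24 [11000]: clauses=TTFTT -> 0
  row 25 [11001]: clauses=TTTTT -> 1
  row 26 [11010]: clauses=TTFTT -> 0
  row 27 [11011]: clauses=TTTFT -> 0
  row 28 [11100]: clauses=TFFTT -> 0
  row 29 [11101]: clauses=TTTTT -> 1
  row 30 [11110]: clauses=TFFTT -> 0
  row 31 [11111]: clauses=TTTFT -> 0
Full result column, 8 rows per line (x1,x2 fixed per line; x3,x4,x5 runs 000..111 left to right):
  rows 0-7 [x1,x2=00]: 00000010  (ones: 1)
  rows 8-15 [x1,x2=01]: 01000100  (ones: 2)
  rows 16-23 [x1,x2=10]: 00100010  (ones: 2)
  rows 24-31 [x1,x2=11]: 01000100  (ones: 2)
Satisfying assignments = 1+2+2+2 = 7

7


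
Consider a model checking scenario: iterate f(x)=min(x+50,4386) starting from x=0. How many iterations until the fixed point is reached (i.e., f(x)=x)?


Step 1: x=0, cap=4386, increment=50
Step 2: x grows by 50 each step until capped at 4386; fixed point is x=4386
Step 3: iterations = ceil(4386/50) = 88

88


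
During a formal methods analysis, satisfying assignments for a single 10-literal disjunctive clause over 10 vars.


Step 1: Total=2^10=1024
Step 2: Unsat when all 10 false: 2^0=1
Step 3: Sat=1024-1=1023

1023


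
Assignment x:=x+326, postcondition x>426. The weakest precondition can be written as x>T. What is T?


Formula: wp(x:=E, P) = P[E/x] (substitute E for x in postcondition)
Step 1: Postcondition: x>426
Step 2: Substitute x+326 for x: x+326>426
Step 3: Solve for x: x > 426-326 = 100

100


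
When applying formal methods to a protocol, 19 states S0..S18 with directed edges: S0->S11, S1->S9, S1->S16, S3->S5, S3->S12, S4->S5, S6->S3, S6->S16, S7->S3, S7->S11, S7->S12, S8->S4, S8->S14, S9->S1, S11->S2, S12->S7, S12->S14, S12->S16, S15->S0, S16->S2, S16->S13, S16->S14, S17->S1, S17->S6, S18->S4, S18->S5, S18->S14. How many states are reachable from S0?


BFS from S0:
  layer 0: {S0}
  layer 1: {S11}
  layer 2: {S2}
Reachable set: {S0, S2, S11}
Count = 3

3


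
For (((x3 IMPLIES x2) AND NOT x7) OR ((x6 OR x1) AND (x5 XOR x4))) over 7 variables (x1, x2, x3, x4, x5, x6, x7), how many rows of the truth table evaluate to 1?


Formula: (((x3 IMPLIES x2) AND NOT x7) OR ((x6 OR x1) AND (x5 XOR x4))) over 7 vars (128 rows)
Evaluate each row (x1, x2, x3, x4, x5, x6, x7 as bits, MSB first):
  row 0 [0000000]: (((0 IMPLIES 0) AND NOT 0) OR ((0 OR 0) AND (0 XOR 0))) -> 1
  row 1 [0000001]: (((0 IMPLIES 0) AND NOT 1) OR ((0 OR 0) AND (0 XOR 0))) -> 0
  row 2 [0000010]: (((0 IMPLIES 0) AND NOT 0) OR ((1 OR 0) AND (0 XOR 0))) -> 1
  row 3 [0000011]: (((0 IMPLIES 0) AND NOT 1) OR ((1 OR 0) AND (0 XOR 0))) -> 0
  row 4 [0000100]: (((0 IMPLIES 0) AND NOT 0) OR ((0 OR 0) AND (1 XOR 0))) -> 1
  (every remaining row is evaluated the same way; all 128 results are listed next)
Full result column, 8 rows per line (x1,x2,x3,x4 fixed per line; x5,x6,x7 runs 000..111 left to right):
  rows 0-7 [x1,x2,x3,x4=0000]: 10101011  (ones: 5)
  rows 8-15 [x1,x2,x3,x4=0001]: 10111010  (ones: 5)
  rows 16-23 [x1,x2,x3,x4=0010]: 00000011  (ones: 2)
  rows 24-31 [x1,x2,x3,x4=0011]: 00110000  (ones: 2)
  rows 32-39 [x1,x2,x3,x4=0100]: 10101011  (ones: 5)
  rows 40-47 [x1,x2,x3,x4=0101]: 10111010  (ones: 5)
  rows 48-55 [x1,x2,x3,x4=0110]: 10101011  (ones: 5)
  rows 56-63 [x1,x2,x3,x4=0111]: 10111010  (ones: 5)
  rows 64-71 [x1,x2,x3,x4=1000]: 10101111  (ones: 6)
  rows 72-79 [x1,x2,x3,x4=1001]: 11111010  (ones: 6)
  rows 80-87 [x1,x2,x3,x4=1010]: 00001111  (ones: 4)
  rows 88-95 [x1,x2,x3,x4=1011]: 11110000  (ones: 4)
  rows 96-103 [x1,x2,x3,x4=1100]: 10101111  (ones: 6)
  rows 104-111 [x1,x2,x3,x4=1101]: 11111010  (ones: 6)
  rows 112-119 [x1,x2,x3,x4=1110]: 10101111  (ones: 6)
  rows 120-127 [x1,x2,x3,x4=1111]: 11111010  (ones: 6)
Count of 1-rows = 5+5+2+2+5+5+5+5+6+6+4+4+6+6+6+6 = 78

78


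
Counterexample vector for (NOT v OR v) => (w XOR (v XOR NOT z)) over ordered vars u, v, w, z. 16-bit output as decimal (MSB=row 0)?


F1 = (NOT v OR v)
F2 = (w XOR (v XOR NOT z))
Counterexample to F1=>F2 is where F1=1 and F2=0.
Evaluate each row (bits = u,v,w,z, MSB first):
  row 0 [0000]: F1=1 F2=1 -> F1&~F2 -> 0
  row 1 [0001]: F1=1 F2=0 -> F1&~F2 -> 1
  row 2 [0010]: F1=1 F2=0 -> F1&~F2 -> 1
  row 3 [0011]: F1=1 F2=1 -> F1&~F2 -> 0
  row 4 [0100]: F1=1 F2=0 -> F1&~F2 -> 1
  row 5 [0101]: F1=1 F2=1 -> F1&~F2 -> 0
  row 6 [0110]: F1=1 F2=1 -> F1&~F2 -> 0
  row 7 [0111]: F1=1 F2=0 -> F1&~F2 -> 1
  row 8 [1000]: F1=1 F2=1 -> F1&~F2 -> 0
  row 9 [1001]: F1=1 F2=0 -> F1&~F2 -> 1
  row 10 [1010]: F1=1 F2=0 -> F1&~F2 -> 1
  row 11 [1011]: F1=1 F2=1 -> F1&~F2 -> 0
  row 12 [1100]: F1=1 F2=0 -> F1&~F2 -> 1
  row 13 [1101]: F1=1 F2=1 -> F1&~F2 -> 0
  row 14 [1110]: F1=1 F2=1 -> F1&~F2 -> 0
  row 15 [1111]: F1=1 F2=0 -> F1&~F2 -> 1
Full result column, 4 rows per line (u,v fixed per line; w,z runs 00..11 left to right):
  rows 0-3 [u,v=00]: 0110  = hex 6
  rows 4-7 [u,v=01]: 1001  = hex 9
  rows 8-11 [u,v=10]: 0110  = hex 6
  rows 12-15 [u,v=11]: 1001  = hex 9
Counterexample vector (row 0 .. row 15) = 0110100101101001
Output column grouped in 4s = 0110 1001 0110 1001 = 0x6969
Convert to decimal digit by digit (value = value*16 + digit):
  6 -> 6
  6*16 + 9 = 105
  105*16 + 6 = 1686
  1686*16 + 9 = 26985
Decimal = 26985

26985


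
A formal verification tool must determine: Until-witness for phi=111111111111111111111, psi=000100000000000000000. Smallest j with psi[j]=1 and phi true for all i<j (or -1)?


(phi U psi) at 0: need smallest j with psi[j]=1 and phi[i]=1 for all i in [0,j).
Scan from step 0:
  step 0: phi=1, psi=0 -> continue
  step 1: phi=1, psi=0 -> continue
  step 2: phi=1, psi=0 -> continue
  step 3: psi=1 and phi held for [0,3) -> witness found
Witness step = 3

3


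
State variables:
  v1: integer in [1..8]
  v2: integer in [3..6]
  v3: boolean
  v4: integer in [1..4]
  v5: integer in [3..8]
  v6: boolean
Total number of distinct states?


State space = product of domain sizes of all variables.
Domain sizes:
  v1 (integer in [1..8]): 8
  v2 (integer in [3..6]): 4
  v3 (boolean): 2
  v4 (integer in [1..4]): 4
  v5 (integer in [3..8]): 6
  v6 (boolean): 2
Product = 8 * 4 * 2 * 4 * 6 * 2 = 3072

3072


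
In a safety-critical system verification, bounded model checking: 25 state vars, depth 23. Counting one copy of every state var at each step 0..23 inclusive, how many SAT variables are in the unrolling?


BMC unrolls to depth k, creating one copy of each state var for steps 0..k.
Step count = 23 + 1 = 24 (steps 0 through 23)
Vars per step = 25
Total = 25 * 24 = 600

600


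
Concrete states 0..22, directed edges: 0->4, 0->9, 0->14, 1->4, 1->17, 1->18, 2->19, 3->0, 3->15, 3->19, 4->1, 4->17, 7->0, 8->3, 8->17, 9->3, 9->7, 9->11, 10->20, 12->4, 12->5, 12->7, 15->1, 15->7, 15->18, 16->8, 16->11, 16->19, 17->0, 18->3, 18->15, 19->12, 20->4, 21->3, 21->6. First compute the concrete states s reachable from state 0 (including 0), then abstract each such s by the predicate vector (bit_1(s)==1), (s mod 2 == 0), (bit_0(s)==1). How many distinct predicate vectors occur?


BFS from 0:
Concrete reachable: {0, 1, 3, 4, 5, 7, 9, 11, 12, 14, 15, 17, 18, 19}
Abstract via predicates (bit_1(s)==1), (s mod 2 == 0), (bit_0(s)==1):
  (0,0,1) <- {1, 5, 9, 17}
  (0,1,0) <- {0, 4, 12}
  (1,0,1) <- {3, 7, 11, 15, 19}
  (1,1,0) <- {14, 18}
Distinct abstract states = 4

4


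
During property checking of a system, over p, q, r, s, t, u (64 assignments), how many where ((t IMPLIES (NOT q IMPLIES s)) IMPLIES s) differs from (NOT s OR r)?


F1 = ((t IMPLIES (NOT q IMPLIES s)) IMPLIES s)
F2 = (NOT s OR r)
Evaluate both on each of 64 rows (bits = p,q,r,s,t,u):
  row 0 [000000]: F1=0 F2=1 (differ) -> 1
  row 1 [000001]: F1=0 F2=1 (differ) -> 1
  row 2 [000010]: F1=1 F2=1 -> 0
  row 3 [000011]: F1=1 F2=1 -> 0
  row 4 [000100]: F1=1 F2=0 (differ) -> 1
  (every remaining row is evaluated the same way; all 64 results are listed next)
Full result column, 8 rows per line (p,q,r fixed per line; s,t,u runs 000..111 left to right):
  rows 0-7 [p,q,r=000]: 11001111  (ones: 6)
  rows 8-15 [p,q,r=001]: 11000000  (ones: 2)
  rows 16-23 [p,q,r=010]: 11111111  (ones: 8)
  rows 24-31 [p,q,r=011]: 11110000  (ones: 4)
  rows 32-39 [p,q,r=100]: 11001111  (ones: 6)
  rows 40-47 [p,q,r=101]: 11000000  (ones: 2)
  rows 48-55 [p,q,r=110]: 11111111  (ones: 8)
  rows 56-63 [p,q,r=111]: 11110000  (ones: 4)
Disagreements = 6+2+8+4+6+2+8+4 = 40

40


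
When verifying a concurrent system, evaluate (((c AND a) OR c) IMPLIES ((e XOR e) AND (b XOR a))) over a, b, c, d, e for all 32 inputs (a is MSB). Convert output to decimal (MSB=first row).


Formula: (((c AND a) OR c) IMPLIES ((e XOR e) AND (b XOR a))) over a, b, c, d, e (32 rows)
Evaluate each row (bits = a,b,c,d,e, MSB first):
  row 0 [00000]: (((0 AND 0) OR 0) IMPLIES ((0 XOR 0) AND (0 XOR 0))) -> 1
  row 1 [00001]: (((0 AND 0) OR 0) IMPLIES ((1 XOR 1) AND (0 XOR 0))) -> 1
  row 2 [00010]: (((0 AND 0) OR 0) IMPLIES ((0 XOR 0) AND (0 XOR 0))) -> 1
  row 3 [00011]: (((0 AND 0) OR 0) IMPLIES ((1 XOR 1) AND (0 XOR 0))) -> 1
  row 4 [00100]: (((1 AND 0) OR 1) IMPLIES ((0 XOR 0) AND (0 XOR 0))) -> 0
  row 5 [00101]: (((1 AND 0) OR 1) IMPLIES ((1 XOR 1) AND (0 XOR 0))) -> 0
  row 6 [00110]: (((1 AND 0) OR 1) IMPLIES ((0 XOR 0) AND (0 XOR 0))) -> 0
  row 7 [00111]: (((1 AND 0) OR 1) IMPLIES ((1 XOR 1) AND (0 XOR 0))) -> 0
  row 8 [01000]: (((0 AND 0) OR 0) IMPLIES ((0 XOR 0) AND (1 XOR 0))) -> 1
  row 9 [01001]: (((0 AND 0) OR 0) IMPLIES ((1 XOR 1) AND (1 XOR 0))) -> 1
  row 10 [01010]: (((0 AND 0) OR 0) IMPLIES ((0 XOR 0) AND (1 XOR 0))) -> 1
  row 11 [01011]: (((0 AND 0) OR 0) IMPLIES ((1 XOR 1) AND (1 XOR 0))) -> 1
  row 12 [01100]: (((1 AND 0) OR 1) IMPLIES ((0 XOR 0) AND (1 XOR 0))) -> 0
  row 13 [01101]: (((1 AND 0) OR 1) IMPLIES ((1 XOR 1) AND (1 XOR 0))) -> 0
  row 14 [01110]: (((1 AND 0) OR 1) IMPLIES ((0 XOR 0) AND (1 XOR 0))) -> 0
  row 15 [01111]: (((1 AND 0) OR 1) IMPLIES ((1 XOR 1) AND (1 XOR 0))) -> 0
  row 16 [10000]: (((0 AND 1) OR 0) IMPLIES ((0 XOR 0) AND (0 XOR 1))) -> 1
  row 17 [10001]: (((0 AND 1) OR 0) IMPLIES ((1 XOR 1) AND (0 XOR 1))) -> 1
  row 18 [10010]: (((0 AND 1) OR 0) IMPLIES ((0 XOR 0) AND (0 XOR 1))) -> 1
  row 19 [10011]: (((0 AND 1) OR 0) IMPLIES ((1 XOR 1) AND (0 XOR 1))) -> 1
  row 20 [10100]: (((1 AND 1) OR 1) IMPLIES ((0 XOR 0) AND (0 XOR 1))) -> 0
  row 21 [10101]: (((1 AND 1) OR 1) IMPLIES ((1 XOR 1) AND (0 XOR 1))) -> 0
  row 22 [10110]: (((1 AND 1) OR 1) IMPLIES ((0 XOR 0) AND (0 XOR 1))) -> 0
  row 23 [10111]: (((1 AND 1) OR 1) IMPLIES ((1 XOR 1) AND (0 XOR 1))) -> 0
  row 24 [11000]: (((0 AND 1) OR 0) IMPLIES ((0 XOR 0) AND (1 XOR 1))) -> 1
  row 25 [11001]: (((0 AND 1) OR 0) IMPLIES ((1 XOR 1) AND (1 XOR 1))) -> 1
  row 26 [11010]: (((0 AND 1) OR 0) IMPLIES ((0 XOR 0) AND (1 XOR 1))) -> 1
  row 27 [11011]: (((0 AND 1) OR 0) IMPLIES ((1 XOR 1) AND (1 XOR 1))) -> 1
  row 28 [11100]: (((1 AND 1) OR 1) IMPLIES ((0 XOR 0) AND (1 XOR 1))) -> 0
  row 29 [11101]: (((1 AND 1) OR 1) IMPLIES ((1 XOR 1) AND (1 XOR 1))) -> 0
  row 30 [11110]: (((1 AND 1) OR 1) IMPLIES ((0 XOR 0) AND (1 XOR 1))) -> 0
  row 31 [11111]: (((1 AND 1) OR 1) IMPLIES ((1 XOR 1) AND (1 XOR 1))) -> 0
Full result column, 4 rows per line (a,b,c fixed per line; d,e runs 00..11 left to right):
  rows 0-3 [a,b,c=000]: 1111  = hex F
  rows 4-7 [a,b,c=001]: 0000  = hex 0
  rows 8-11 [a,b,c=010]: 1111  = hex F
  rows 12-15 [a,b,c=011]: 0000  = hex 0
  rows 16-19 [a,b,c=100]: 1111  = hex F
  rows 20-23 [a,b,c=101]: 0000  = hex 0
  rows 24-27 [a,b,c=110]: 1111  = hex F
  rows 28-31 [a,b,c=111]: 0000  = hex 0
Output column (row 0 .. row 31) = 11110000111100001111000011110000
Output column grouped in 4s = 1111 0000 1111 0000 1111 0000 1111 0000 = 0xF0F0F0F0
Convert to decimal digit by digit (value = value*16 + digit):
  F -> 15
  15*16 + 0 = 240
  240*16 + 15 (F) = 3855
  3855*16 + 0 = 61680
  61680*16 + 15 (F) = 986895
  986895*16 + 0 = 15790320
  15790320*16 + 15 (F) = 252645135
  252645135*16 + 0 = 4042322160
Decimal = 4042322160

4042322160


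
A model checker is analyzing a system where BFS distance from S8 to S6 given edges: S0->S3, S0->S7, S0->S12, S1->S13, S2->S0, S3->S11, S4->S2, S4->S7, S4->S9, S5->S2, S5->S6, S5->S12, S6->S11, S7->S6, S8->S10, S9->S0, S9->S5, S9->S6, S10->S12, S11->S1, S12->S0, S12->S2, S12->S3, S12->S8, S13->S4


BFS layer-by-layer from S8:
  dist 0: {S8}
  dist 1: {S10}
  dist 2: {S12}
  dist 3: {S0, S2, S3}
  dist 4: {S7, S11}
  dist 5: {S1, S6}
  -> S6 reached at distance 5
Shortest path length = 5

5


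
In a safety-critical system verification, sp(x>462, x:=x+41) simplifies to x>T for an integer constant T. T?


Formula: sp(P, x:=E) = exists old_x. (x = E[old_x/x]) AND P[old_x/x] (old_x is the value of x before the assignment; eliminate old_x by solving x = E[old_x/x] for old_x)
Step 1: Precondition P: x>462, i.e. old_x > 462
Step 2: Assignment gives x = old_x + 41, so old_x = x - 41
Step 3: Substitute into P: x - 41 > 462
Step 4: Simplify: x > 462+41 = 503

503


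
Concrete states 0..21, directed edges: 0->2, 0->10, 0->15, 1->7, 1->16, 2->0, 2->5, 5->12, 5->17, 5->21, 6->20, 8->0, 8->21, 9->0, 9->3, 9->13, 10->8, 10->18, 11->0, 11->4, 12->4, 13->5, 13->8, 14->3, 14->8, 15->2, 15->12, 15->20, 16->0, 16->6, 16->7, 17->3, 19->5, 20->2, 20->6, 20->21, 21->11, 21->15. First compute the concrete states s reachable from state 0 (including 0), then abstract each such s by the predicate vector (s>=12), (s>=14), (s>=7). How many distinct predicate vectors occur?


BFS from 0:
Concrete reachable: {0, 2, 3, 4, 5, 6, 8, 10, 11, 12, 15, 17, 18, 20, 21}
Abstract via predicates (s>=12), (s>=14), (s>=7):
  (0,0,0) <- {0, 2, 3, 4, 5, 6}
  (0,0,1) <- {8, 10, 11}
  (1,0,1) <- {12}
  (1,1,1) <- {15, 17, 18, 20, 21}
Distinct abstract states = 4

4


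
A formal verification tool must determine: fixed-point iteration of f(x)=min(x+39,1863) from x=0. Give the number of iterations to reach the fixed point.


Step 1: x=0, cap=1863, increment=39
Step 2: x grows by 39 each step until capped at 1863; fixed point is x=1863
Step 3: iterations = ceil(1863/39) = 48

48


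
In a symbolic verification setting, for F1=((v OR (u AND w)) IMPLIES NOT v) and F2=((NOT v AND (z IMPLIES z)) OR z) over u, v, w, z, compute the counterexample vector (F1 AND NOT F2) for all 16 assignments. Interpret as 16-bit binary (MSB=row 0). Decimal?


F1 = ((v OR (u AND w)) IMPLIES NOT v)
F2 = ((NOT v AND (z IMPLIES z)) OR z)
Counterexample to F1=>F2 is where F1=1 and F2=0.
Evaluate each row (bits = u,v,w,z, MSB first):
  row 0 [0000]: F1=1 F2=1 -> F1&~F2 -> 0
  row 1 [0001]: F1=1 F2=1 -> F1&~F2 -> 0
  row 2 [0010]: F1=1 F2=1 -> F1&~F2 -> 0
  row 3 [0011]: F1=1 F2=1 -> F1&~F2 -> 0
  row 4 [0100]: F1=0 F2=0 -> F1&~F2 -> 0
  row 5 [0101]: F1=0 F2=1 -> F1&~F2 -> 0
  row 6 [0110]: F1=0 F2=0 -> F1&~F2 -> 0
  row 7 [0111]: F1=0 F2=1 -> F1&~F2 -> 0
  row 8 [1000]: F1=1 F2=1 -> F1&~F2 -> 0
  row 9 [1001]: F1=1 F2=1 -> F1&~F2 -> 0
  row 10 [1010]: F1=1 F2=1 -> F1&~F2 -> 0
  row 11 [1011]: F1=1 F2=1 -> F1&~F2 -> 0
  row 12 [1100]: F1=0 F2=0 -> F1&~F2 -> 0
  row 13 [1101]: F1=0 F2=1 -> F1&~F2 -> 0
  row 14 [1110]: F1=0 F2=0 -> F1&~F2 -> 0
  row 15 [1111]: F1=0 F2=1 -> F1&~F2 -> 0
Full result column, 4 rows per line (u,v fixed per line; w,z runs 00..11 left to right):
  rows 0-3 [u,v=00]: 0000  = hex 0
  rows 4-7 [u,v=01]: 0000  = hex 0
  rows 8-11 [u,v=10]: 0000  = hex 0
  rows 12-15 [u,v=11]: 0000  = hex 0
Counterexample vector (row 0 .. row 15) = 0000000000000000
Output column grouped in 4s = 0000 0000 0000 0000 = 0x0000
Convert to decimal digit by digit (value = value*16 + digit):
  0 -> 0
  0*16 + 0 = 0
  0*16 + 0 = 0
  0*16 + 0 = 0
Decimal = 0

0


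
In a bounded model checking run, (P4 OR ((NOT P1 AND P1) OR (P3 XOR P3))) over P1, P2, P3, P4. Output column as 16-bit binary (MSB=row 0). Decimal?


Formula: (P4 OR ((NOT P1 AND P1) OR (P3 XOR P3))) over P1, P2, P3, P4 (16 rows)
Evaluate each row (bits = P1,P2,P3,P4, MSB first):
  row 0 [0000]: (0 OR ((NOT 0 AND 0) OR (0 XOR 0))) -> 0
  row 1 [0001]: (1 OR ((NOT 0 AND 0) OR (0 XOR 0))) -> 1
  row 2 [0010]: (0 OR ((NOT 0 AND 0) OR (1 XOR 1))) -> 0
  row 3 [0011]: (1 OR ((NOT 0 AND 0) OR (1 XOR 1))) -> 1
  row 4 [0100]: (0 OR ((NOT 0 AND 0) OR (0 XOR 0))) -> 0
  row 5 [0101]: (1 OR ((NOT 0 AND 0) OR (0 XOR 0))) -> 1
  row 6 [0110]: (0 OR ((NOT 0 AND 0) OR (1 XOR 1))) -> 0
  row 7 [0111]: (1 OR ((NOT 0 AND 0) OR (1 XOR 1))) -> 1
  row 8 [1000]: (0 OR ((NOT 1 AND 1) OR (0 XOR 0))) -> 0
  row 9 [1001]: (1 OR ((NOT 1 AND 1) OR (0 XOR 0))) -> 1
  row 10 [1010]: (0 OR ((NOT 1 AND 1) OR (1 XOR 1))) -> 0
  row 11 [1011]: (1 OR ((NOT 1 AND 1) OR (1 XOR 1))) -> 1
  row 12 [1100]: (0 OR ((NOT 1 AND 1) OR (0 XOR 0))) -> 0
  row 13 [1101]: (1 OR ((NOT 1 AND 1) OR (0 XOR 0))) -> 1
  row 14 [1110]: (0 OR ((NOT 1 AND 1) OR (1 XOR 1))) -> 0
  row 15 [1111]: (1 OR ((NOT 1 AND 1) OR (1 XOR 1))) -> 1
Full result column, 4 rows per line (P1,P2 fixed per line; P3,P4 runs 00..11 left to right):
  rows 0-3 [P1,P2=00]: 0101  = hex 5
  rows 4-7 [P1,P2=01]: 0101  = hex 5
  rows 8-11 [P1,P2=10]: 0101  = hex 5
  rows 12-15 [P1,P2=11]: 0101  = hex 5
Output column (row 0 .. row 15) = 0101010101010101
Output column grouped in 4s = 0101 0101 0101 0101 = 0x5555
Convert to decimal digit by digit (value = value*16 + digit):
  5 -> 5
  5*16 + 5 = 85
  85*16 + 5 = 1365
  1365*16 + 5 = 21845
Decimal = 21845

21845


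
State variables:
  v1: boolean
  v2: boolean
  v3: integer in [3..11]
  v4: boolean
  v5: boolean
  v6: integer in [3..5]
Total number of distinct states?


State space = product of domain sizes of all variables.
Domain sizes:
  v1 (boolean): 2
  v2 (boolean): 2
  v3 (integer in [3..11]): 9
  v4 (boolean): 2
  v5 (boolean): 2
  v6 (integer in [3..5]): 3
Product = 2 * 2 * 9 * 2 * 2 * 3 = 432

432


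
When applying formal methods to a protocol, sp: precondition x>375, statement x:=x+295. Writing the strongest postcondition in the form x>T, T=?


Formula: sp(P, x:=E) = exists old_x. (x = E[old_x/x]) AND P[old_x/x] (old_x is the value of x before the assignment; eliminate old_x by solving x = E[old_x/x] for old_x)
Step 1: Precondition P: x>375, i.e. old_x > 375
Step 2: Assignment gives x = old_x + 295, so old_x = x - 295
Step 3: Substitute into P: x - 295 > 375
Step 4: Simplify: x > 375+295 = 670

670


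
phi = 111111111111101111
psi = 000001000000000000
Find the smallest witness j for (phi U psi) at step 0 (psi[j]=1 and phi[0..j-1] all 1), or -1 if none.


(phi U psi) at 0: need smallest j with psi[j]=1 and phi[i]=1 for all i in [0,j).
Scan from step 0:
  step 0: phi=1, psi=0 -> continue
  step 1: phi=1, psi=0 -> continue
  step 2: phi=1, psi=0 -> continue
  step 3: phi=1, psi=0 -> continue
  step 5: psi=1 and phi held for [0,5) -> witness found
Witness step = 5

5


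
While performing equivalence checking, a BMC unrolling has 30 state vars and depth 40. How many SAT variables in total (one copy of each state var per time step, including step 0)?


BMC unrolls to depth k, creating one copy of each state var for steps 0..k.
Step count = 40 + 1 = 41 (steps 0 through 40)
Vars per step = 30
Total = 30 * 41 = 1230

1230


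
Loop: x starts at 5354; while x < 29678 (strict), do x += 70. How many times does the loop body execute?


Step 1: x goes from 5354 toward 29678 by 70; the body runs while x<29678, so iterations = ceil((bound-start)/step)
Step 2: Distance=24324
Step 3: ceil(24324/70)=348

348


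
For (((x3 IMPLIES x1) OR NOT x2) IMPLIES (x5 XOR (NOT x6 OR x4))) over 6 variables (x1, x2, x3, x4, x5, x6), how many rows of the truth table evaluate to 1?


Formula: (((x3 IMPLIES x1) OR NOT x2) IMPLIES (x5 XOR (NOT x6 OR x4))) over 6 vars (64 rows)
Evaluate each row (x1, x2, x3, x4, x5, x6 as bits, MSB first):
  row 0 [000000]: (((0 IMPLIES 0) OR NOT 0) IMPLIES (0 XOR (NOT 0 OR 0))) -> 1
  row 1 [000001]: (((0 IMPLIES 0) OR NOT 0) IMPLIES (0 XOR (NOT 1 OR 0))) -> 0
  row 2 [000010]: (((0 IMPLIES 0) OR NOT 0) IMPLIES (1 XOR (NOT 0 OR 0))) -> 0
  row 3 [000011]: (((0 IMPLIES 0) OR NOT 0) IMPLIES (1 XOR (NOT 1 OR 0))) -> 1
  row 4 [000100]: (((0 IMPLIES 0) OR NOT 0) IMPLIES (0 XOR (NOT 0 OR 1))) -> 1
  (every remaining row is evaluated the same way; all 64 results are listed next)
Full result column, 8 rows per line (x1,x2,x3 fixed per line; x4,x5,x6 runs 000..111 left to right):
  rows 0-7 [x1,x2,x3=000]: 10011100  (ones: 4)
  rows 8-15 [x1,x2,x3=001]: 10011100  (ones: 4)
  rows 16-23 [x1,x2,x3=010]: 10011100  (ones: 4)
  rows 24-31 [x1,x2,x3=011]: 11111111  (ones: 8)
  rows 32-39 [x1,x2,x3=100]: 10011100  (ones: 4)
  rows 40-47 [x1,x2,x3=101]: 10011100  (ones: 4)
  rows 48-55 [x1,x2,x3=110]: 10011100  (ones: 4)
  rows 56-63 [x1,x2,x3=111]: 10011100  (ones: 4)
Count of 1-rows = 4+4+4+8+4+4+4+4 = 36

36


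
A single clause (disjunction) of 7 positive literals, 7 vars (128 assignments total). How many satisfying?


Step 1: Total=2^7=128
Step 2: Unsat when all 7 false: 2^0=1
Step 3: Sat=128-1=127

127


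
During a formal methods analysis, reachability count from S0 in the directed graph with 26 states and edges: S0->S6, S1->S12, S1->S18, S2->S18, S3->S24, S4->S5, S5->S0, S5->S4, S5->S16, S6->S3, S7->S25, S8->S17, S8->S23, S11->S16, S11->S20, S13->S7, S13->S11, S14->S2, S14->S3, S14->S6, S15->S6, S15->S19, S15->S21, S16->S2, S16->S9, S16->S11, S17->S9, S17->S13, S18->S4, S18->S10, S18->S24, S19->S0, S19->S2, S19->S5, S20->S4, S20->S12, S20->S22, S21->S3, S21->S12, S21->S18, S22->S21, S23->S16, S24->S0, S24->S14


BFS from S0:
  layer 0: {S0}
  layer 1: {S6}
  layer 2: {S3}
  layer 3: {S24}
  layer 4: {S14}
  layer 5: {S2}
  layer 6: {S18}
  layer 7: {S4, S10}
  layer 8: {S5}
  layer 9: {S16}
  layer 10: {S9, S11}
  layer 11: {S20}
  layer 12: {S12, S22}
  layer 13: {S21}
Reachable set: {S0, S2, S3, S4, S5, S6, S9, S10, S11, S12, S14, S16, S18, S20, S21, S22, S24}
Count = 17

17


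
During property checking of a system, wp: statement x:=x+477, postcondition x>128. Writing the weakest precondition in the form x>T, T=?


Formula: wp(x:=E, P) = P[E/x] (substitute E for x in postcondition)
Step 1: Postcondition: x>128
Step 2: Substitute x+477 for x: x+477>128
Step 3: Solve for x: x > 128-477 = -349

-349


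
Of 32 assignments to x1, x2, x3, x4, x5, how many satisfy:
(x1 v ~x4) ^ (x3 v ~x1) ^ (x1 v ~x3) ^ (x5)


CNF with 4 clauses over 5 vars (32 assignments).
An assignment satisfies CNF iff every clause has >=1 true literal.
Check each row (bits = x1,x2,x3,x4,x5; clause T/F shown):
  row 0 [00000]: clauses=TTTF -> 0
  row 1 [00001]: clauses=TTTT -> 1
  row 2 [00010]: clauses=FTTF -> 0
  row 3 [00011]: clauses=FTTT -> 0
  row 4 [00100]: clauses=TTFF -> 0
  row 5 [00101]: clauses=TTFT -> 0
  row 6 [00110]: clauses=FTFF -> 0
  row 7 [00111]: clauses=FTFT -> 0
  row 8 [01000]: clauses=TTTF -> 0
  row 9 [01001]: clauses=TTTT -> 1
  row 10 [01010]: clauses=FTTF -> 0
  row 11 [01011]: clauses=FTTT -> 0
  row 12 [01100]: clauses=TTFF -> 0
  row 13 [01101]: clauses=TTFT -> 0
  row 14 [01110]: clauses=FTFF -> 0
  row 15 [01111]: clauses=FTFT -> 0
  row 16 [10000]: clauses=TFTF -> 0
  row 17 [10001]: clauses=TFTT -> 0
  row 18 [10010]: clauses=TFTF -> 0
  row 19 [10011]: clauses=TFTT -> 0
  row 20 [10100]: clauses=TTTF -> 0
  row 21 [10101]: clauses=TTTT -> 1
  row 22 [10110]: clauses=TTTF -> 0
  row 23 [10111]: clauses=TTTT -> 1
  row 24 [11000]: clauses=TFTF -> 0
  row 25 [11001]: clauses=TFTT -> 0
  row 26 [11010]: clauses=TFTF -> 0
  row 27 [11011]: clauses=TFTT -> 0
  row 28 [11100]: clauses=TTTF -> 0
  row 29 [11101]: clauses=TTTT -> 1
  row 30 [11110]: clauses=TTTF -> 0
  row 31 [11111]: clauses=TTTT -> 1
Full result column, 8 rows per line (x1,x2 fixed per line; x3,x4,x5 runs 000..111 left to right):
  rows 0-7 [x1,x2=00]: 01000000  (ones: 1)
  rows 8-15 [x1,x2=01]: 01000000  (ones: 1)
  rows 16-23 [x1,x2=10]: 00000101  (ones: 2)
  rows 24-31 [x1,x2=11]: 00000101  (ones: 2)
Satisfying assignments = 1+1+2+2 = 6

6


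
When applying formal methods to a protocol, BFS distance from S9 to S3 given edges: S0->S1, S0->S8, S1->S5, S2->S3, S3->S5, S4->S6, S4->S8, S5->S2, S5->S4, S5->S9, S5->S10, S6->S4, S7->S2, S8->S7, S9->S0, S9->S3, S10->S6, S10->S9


BFS layer-by-layer from S9:
  dist 0: {S9}
  dist 1: {S0, S3}
  -> S3 reached at distance 1
Shortest path length = 1

1


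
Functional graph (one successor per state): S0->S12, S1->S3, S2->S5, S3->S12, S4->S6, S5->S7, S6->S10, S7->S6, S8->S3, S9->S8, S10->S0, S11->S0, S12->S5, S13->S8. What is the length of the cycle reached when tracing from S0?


Trace from S0 until a state repeats:
  S0 -> S12 -> S5 -> S7 -> S6 -> S10 -> S0
S0 first seen at step 0, revisited at step 6.
Cycle length = 6 - 0 = 6

6


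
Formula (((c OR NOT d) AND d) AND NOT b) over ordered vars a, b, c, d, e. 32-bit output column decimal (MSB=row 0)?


Formula: (((c OR NOT d) AND d) AND NOT b) over a, b, c, d, e (32 rows)
Evaluate each row (bits = a,b,c,d,e, MSB first):
  row 0 [00000]: (((0 OR NOT 0) AND 0) AND NOT 0) -> 0
  row 1 [00001]: (((0 OR NOT 0) AND 0) AND NOT 0) -> 0
  row 2 [00010]: (((0 OR NOT 1) AND 1) AND NOT 0) -> 0
  row 3 [00011]: (((0 OR NOT 1) AND 1) AND NOT 0) -> 0
  row 4 [00100]: (((1 OR NOT 0) AND 0) AND NOT 0) -> 0
  row 5 [00101]: (((1 OR NOT 0) AND 0) AND NOT 0) -> 0
  row 6 [00110]: (((1 OR NOT 1) AND 1) AND NOT 0) -> 1
  row 7 [00111]: (((1 OR NOT 1) AND 1) AND NOT 0) -> 1
  row 8 [01000]: (((0 OR NOT 0) AND 0) AND NOT 1) -> 0
  row 9 [01001]: (((0 OR NOT 0) AND 0) AND NOT 1) -> 0
  row 10 [01010]: (((0 OR NOT 1) AND 1) AND NOT 1) -> 0
  row 11 [01011]: (((0 OR NOT 1) AND 1) AND NOT 1) -> 0
  row 12 [01100]: (((1 OR NOT 0) AND 0) AND NOT 1) -> 0
  row 13 [01101]: (((1 OR NOT 0) AND 0) AND NOT 1) -> 0
  row 14 [01110]: (((1 OR NOT 1) AND 1) AND NOT 1) -> 0
  row 15 [01111]: (((1 OR NOT 1) AND 1) AND NOT 1) -> 0
  row 16 [10000]: (((0 OR NOT 0) AND 0) AND NOT 0) -> 0
  row 17 [10001]: (((0 OR NOT 0) AND 0) AND NOT 0) -> 0
  row 18 [10010]: (((0 OR NOT 1) AND 1) AND NOT 0) -> 0
  row 19 [10011]: (((0 OR NOT 1) AND 1) AND NOT 0) -> 0
  row 20 [10100]: (((1 OR NOT 0) AND 0) AND NOT 0) -> 0
  row 21 [10101]: (((1 OR NOT 0) AND 0) AND NOT 0) -> 0
  row 22 [10110]: (((1 OR NOT 1) AND 1) AND NOT 0) -> 1
  row 23 [10111]: (((1 OR NOT 1) AND 1) AND NOT 0) -> 1
  row 24 [11000]: (((0 OR NOT 0) AND 0) AND NOT 1) -> 0
  row 25 [11001]: (((0 OR NOT 0) AND 0) AND NOT 1) -> 0
  row 26 [11010]: (((0 OR NOT 1) AND 1) AND NOT 1) -> 0
  row 27 [11011]: (((0 OR NOT 1) AND 1) AND NOT 1) -> 0
  row 28 [11100]: (((1 OR NOT 0) AND 0) AND NOT 1) -> 0
  row 29 [11101]: (((1 OR NOT 0) AND 0) AND NOT 1) -> 0
  row 30 [11110]: (((1 OR NOT 1) AND 1) AND NOT 1) -> 0
  row 31 [11111]: (((1 OR NOT 1) AND 1) AND NOT 1) -> 0
Full result column, 4 rows per line (a,b,c fixed per line; d,e runs 00..11 left to right):
  rows 0-3 [a,b,c=000]: 0000  = hex 0
  rows 4-7 [a,b,c=001]: 0011  = hex 3
  rows 8-11 [a,b,c=010]: 0000  = hex 0
  rows 12-15 [a,b,c=011]: 0000  = hex 0
  rows 16-19 [a,b,c=100]: 0000  = hex 0
  rows 20-23 [a,b,c=101]: 0011  = hex 3
  rows 24-27 [a,b,c=110]: 0000  = hex 0
  rows 28-31 [a,b,c=111]: 0000  = hex 0
Output column (row 0 .. row 31) = 00000011000000000000001100000000
Output column grouped in 4s = 0000 0011 0000 0000 0000 0011 0000 0000 = 0x03000300
Convert to decimal digit by digit (value = value*16 + digit):
  0 -> 0
  0*16 + 3 = 3
  3*16 + 0 = 48
  48*16 + 0 = 768
  768*16 + 0 = 12288
  12288*16 + 3 = 196611
  196611*16 + 0 = 3145776
  3145776*16 + 0 = 50332416
Decimal = 50332416

50332416


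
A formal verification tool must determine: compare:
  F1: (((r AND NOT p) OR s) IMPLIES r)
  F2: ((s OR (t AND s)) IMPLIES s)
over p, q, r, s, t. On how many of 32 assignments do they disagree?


F1 = (((r AND NOT p) OR s) IMPLIES r)
F2 = ((s OR (t AND s)) IMPLIES s)
Evaluate both on each of 32 rows (bits = p,q,r,s,t):
  row 0 [00000]: F1=1 F2=1 -> 0
  row 1 [00001]: F1=1 F2=1 -> 0
  row 2 [00010]: F1=0 F2=1 (differ) -> 1
  row 3 [00011]: F1=0 F2=1 (differ) -> 1
  row 4 [00100]: F1=1 F2=1 -> 0
  row 5 [00101]: F1=1 F2=1 -> 0
  row 6 [00110]: F1=1 F2=1 -> 0
  row 7 [00111]: F1=1 F2=1 -> 0
  row 8 [01000]: F1=1 F2=1 -> 0
  row 9 [01001]: F1=1 F2=1 -> 0
  row 10 [01010]: F1=0 F2=1 (differ) -> 1
  row 11 [01011]: F1=0 F2=1 (differ) -> 1
  row 12 [01100]: F1=1 F2=1 -> 0
  row 13 [01101]: F1=1 F2=1 -> 0
  row 14 [01110]: F1=1 F2=1 -> 0
  row 15 [01111]: F1=1 F2=1 -> 0
  row 16 [10000]: F1=1 F2=1 -> 0
  row 17 [10001]: F1=1 F2=1 -> 0
  row 18 [10010]: F1=0 F2=1 (differ) -> 1
  row 19 [10011]: F1=0 F2=1 (differ) -> 1
  row 20 [10100]: F1=1 F2=1 -> 0
  row 21 [10101]: F1=1 F2=1 -> 0
  row 22 [10110]: F1=1 F2=1 -> 0
  row 23 [10111]: F1=1 F2=1 -> 0
  row 24 [11000]: F1=1 F2=1 -> 0
  row 25 [11001]: F1=1 F2=1 -> 0
  row 26 [11010]: F1=0 F2=1 (differ) -> 1
  row 27 [11011]: F1=0 F2=1 (differ) -> 1
  row 28 [11100]: F1=1 F2=1 -> 0
  row 29 [11101]: F1=1 F2=1 -> 0
  row 30 [11110]: F1=1 F2=1 -> 0
  row 31 [11111]: F1=1 F2=1 -> 0
Full result column, 8 rows per line (p,q fixed per line; r,s,t runs 000..111 left to right):
  rows 0-7 [p,q=00]: 00110000  (ones: 2)
  rows 8-15 [p,q=01]: 00110000  (ones: 2)
  rows 16-23 [p,q=10]: 00110000  (ones: 2)
  rows 24-31 [p,q=11]: 00110000  (ones: 2)
Disagreements = 2+2+2+2 = 8

8


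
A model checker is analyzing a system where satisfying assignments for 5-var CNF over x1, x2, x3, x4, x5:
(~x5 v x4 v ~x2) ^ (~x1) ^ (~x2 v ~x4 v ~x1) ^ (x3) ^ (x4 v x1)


CNF with 5 clauses over 5 vars (32 assignments).
An assignment satisfies CNF iff every clause has >=1 true literal.
Check each row (bits = x1,x2,x3,x4,x5; clause T/F shown):
  row 0 [00000]: clauses=TTTFF -> 0
  row 1 [00001]: clauses=TTTFF -> 0
  row 2 [00010]: clauses=TTTFT -> 0
  row 3 [00011]: clauses=TTTFT -> 0
  row 4 [00100]: clauses=TTTTF -> 0
  row 5 [00101]: clauses=TTTTF -> 0
  row 6 [00110]: clauses=TTTTT -> 1
  row 7 [00111]: clauses=TTTTT -> 1
  row 8 [01000]: clauses=TTTFF -> 0
  row 9 [01001]: clauses=FTTFF -> 0
  row 10 [01010]: clauses=TTTFT -> 0
  row 11 [01011]: clauses=TTTFT -> 0
  row 12 [01100]: clauses=TTTTF -> 0
  row 13 [01101]: clauses=FTTTF -> 0
  row 14 [01110]: clauses=TTTTT -> 1
  row 15 [01111]: clauses=TTTTT -> 1
  row 16 [10000]: clauses=TFTFT -> 0
  row 17 [10001]: clauses=TFTFT -> 0
  row 18 [10010]: clauses=TFTFT -> 0
  row 19 [10011]: clauses=TFTFT -> 0
  row 20 [10100]: clauses=TFTTT -> 0
  row 21 [10101]: clauses=TFTTT -> 0
  row 22 [10110]: clauses=TFTTT -> 0
  row 23 [10111]: clauses=TFTTT -> 0
  row 24 [11000]: clauses=TFTFT -> 0
  row 25 [11001]: clauses=FFTFT -> 0
  row 26 [11010]: clauses=TFFFT -> 0
  row 27 [11011]: clauses=TFFFT -> 0
  row 28 [11100]: clauses=TFTTT -> 0
  row 29 [11101]: clauses=FFTTT -> 0
  row 30 [11110]: clauses=TFFTT -> 0
  row 31 [11111]: clauses=TFFTT -> 0
Full result column, 8 rows per line (x1,x2 fixed per line; x3,x4,x5 runs 000..111 left to right):
  rows 0-7 [x1,x2=00]: 00000011  (ones: 2)
  rows 8-15 [x1,x2=01]: 00000011  (ones: 2)
  rows 16-23 [x1,x2=10]: 00000000  (ones: 0)
  rows 24-31 [x1,x2=11]: 00000000  (ones: 0)
Satisfying assignments = 2+2+0+0 = 4

4


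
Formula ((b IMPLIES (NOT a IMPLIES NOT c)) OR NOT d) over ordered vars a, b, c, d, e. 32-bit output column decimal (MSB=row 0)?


Formula: ((b IMPLIES (NOT a IMPLIES NOT c)) OR NOT d) over a, b, c, d, e (32 rows)
Evaluate each row (bits = a,b,c,d,e, MSB first):
  row 0 [00000]: ((0 IMPLIES (NOT 0 IMPLIES NOT 0)) OR NOT 0) -> 1
  row 1 [00001]: ((0 IMPLIES (NOT 0 IMPLIES NOT 0)) OR NOT 0) -> 1
  row 2 [00010]: ((0 IMPLIES (NOT 0 IMPLIES NOT 0)) OR NOT 1) -> 1
  row 3 [00011]: ((0 IMPLIES (NOT 0 IMPLIES NOT 0)) OR NOT 1) -> 1
  row 4 [00100]: ((0 IMPLIES (NOT 0 IMPLIES NOT 1)) OR NOT 0) -> 1
  row 5 [00101]: ((0 IMPLIES (NOT 0 IMPLIES NOT 1)) OR NOT 0) -> 1
  row 6 [00110]: ((0 IMPLIES (NOT 0 IMPLIES NOT 1)) OR NOT 1) -> 1
  row 7 [00111]: ((0 IMPLIES (NOT 0 IMPLIES NOT 1)) OR NOT 1) -> 1
  row 8 [01000]: ((1 IMPLIES (NOT 0 IMPLIES NOT 0)) OR NOT 0) -> 1
  row 9 [01001]: ((1 IMPLIES (NOT 0 IMPLIES NOT 0)) OR NOT 0) -> 1
  row 10 [01010]: ((1 IMPLIES (NOT 0 IMPLIES NOT 0)) OR NOT 1) -> 1
  row 11 [01011]: ((1 IMPLIES (NOT 0 IMPLIES NOT 0)) OR NOT 1) -> 1
  row 12 [01100]: ((1 IMPLIES (NOT 0 IMPLIES NOT 1)) OR NOT 0) -> 1
  row 13 [01101]: ((1 IMPLIES (NOT 0 IMPLIES NOT 1)) OR NOT 0) -> 1
  row 14 [01110]: ((1 IMPLIES (NOT 0 IMPLIES NOT 1)) OR NOT 1) -> 0
  row 15 [01111]: ((1 IMPLIES (NOT 0 IMPLIES NOT 1)) OR NOT 1) -> 0
  row 16 [10000]: ((0 IMPLIES (NOT 1 IMPLIES NOT 0)) OR NOT 0) -> 1
  row 17 [10001]: ((0 IMPLIES (NOT 1 IMPLIES NOT 0)) OR NOT 0) -> 1
  row 18 [10010]: ((0 IMPLIES (NOT 1 IMPLIES NOT 0)) OR NOT 1) -> 1
  row 19 [10011]: ((0 IMPLIES (NOT 1 IMPLIES NOT 0)) OR NOT 1) -> 1
  row 20 [10100]: ((0 IMPLIES (NOT 1 IMPLIES NOT 1)) OR NOT 0) -> 1
  row 21 [10101]: ((0 IMPLIES (NOT 1 IMPLIES NOT 1)) OR NOT 0) -> 1
  row 22 [10110]: ((0 IMPLIES (NOT 1 IMPLIES NOT 1)) OR NOT 1) -> 1
  row 23 [10111]: ((0 IMPLIES (NOT 1 IMPLIES NOT 1)) OR NOT 1) -> 1
  row 24 [11000]: ((1 IMPLIES (NOT 1 IMPLIES NOT 0)) OR NOT 0) -> 1
  row 25 [11001]: ((1 IMPLIES (NOT 1 IMPLIES NOT 0)) OR NOT 0) -> 1
  row 26 [11010]: ((1 IMPLIES (NOT 1 IMPLIES NOT 0)) OR NOT 1) -> 1
  row 27 [11011]: ((1 IMPLIES (NOT 1 IMPLIES NOT 0)) OR NOT 1) -> 1
  row 28 [11100]: ((1 IMPLIES (NOT 1 IMPLIES NOT 1)) OR NOT 0) -> 1
  row 29 [11101]: ((1 IMPLIES (NOT 1 IMPLIES NOT 1)) OR NOT 0) -> 1
  row 30 [11110]: ((1 IMPLIES (NOT 1 IMPLIES NOT 1)) OR NOT 1) -> 1
  row 31 [11111]: ((1 IMPLIES (NOT 1 IMPLIES NOT 1)) OR NOT 1) -> 1
Full result column, 4 rows per line (a,b,c fixed per line; d,e runs 00..11 left to right):
  rows 0-3 [a,b,c=000]: 1111  = hex F
  rows 4-7 [a,b,c=001]: 1111  = hex F
  rows 8-11 [a,b,c=010]: 1111  = hex F
  rows 12-15 [a,b,c=011]: 1100  = hex C
  rows 16-19 [a,b,c=100]: 1111  = hex F
  rows 20-23 [a,b,c=101]: 1111  = hex F
  rows 24-27 [a,b,c=110]: 1111  = hex F
  rows 28-31 [a,b,c=111]: 1111  = hex F
Output column (row 0 .. row 31) = 11111111111111001111111111111111
Output column grouped in 4s = 1111 1111 1111 1100 1111 1111 1111 1111 = 0xFFFCFFFF
Convert to decimal digit by digit (value = value*16 + digit):
  F -> 15
  15*16 + 15 (F) = 255
  255*16 + 15 (F) = 4095
  4095*16 + 12 (C) = 65532
  65532*16 + 15 (F) = 1048527
  1048527*16 + 15 (F) = 16776447
  16776447*16 + 15 (F) = 268423167
  268423167*16 + 15 (F) = 4294770687
Decimal = 4294770687

4294770687
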